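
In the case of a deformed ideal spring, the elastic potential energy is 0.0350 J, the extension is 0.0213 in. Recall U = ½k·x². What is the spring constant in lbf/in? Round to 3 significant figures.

1370 lbf/in

Rearranging U = ½k·x² for k: k = 2U/x².
U = 0.0350 J; x = 0.0213 in = 5.410×10^-4 m.
k = 2.392×10^5 N/m
2.392×10^5 N/m × (1 lbf/in / 175.1 N/m) = 1366 lbf/in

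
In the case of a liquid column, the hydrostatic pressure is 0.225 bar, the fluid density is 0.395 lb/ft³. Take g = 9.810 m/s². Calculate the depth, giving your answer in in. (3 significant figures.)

14300 in

Solving P = ρ·g·h for h: h = P/(ρ·g).
P = 0.225 bar = 22500 Pa; ρ = 0.395 lb/ft³ = 6.327 kg/m³; g = 9.810 m/s².
h = 362.5 m
362.5 m × (1 in / 0.02540 m) = 14271 in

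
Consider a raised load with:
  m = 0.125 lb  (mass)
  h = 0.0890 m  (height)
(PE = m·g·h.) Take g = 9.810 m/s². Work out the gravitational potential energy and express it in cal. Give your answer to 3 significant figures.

Directly: PE = mgh.
m = 0.125 lb = 0.05670 kg; h = 0.0890 m; g = 9.810 m/s².
PE = 0.04950 J
0.04950 J × (1 cal / 4.184 J) = 0.01183 cal

0.0118 cal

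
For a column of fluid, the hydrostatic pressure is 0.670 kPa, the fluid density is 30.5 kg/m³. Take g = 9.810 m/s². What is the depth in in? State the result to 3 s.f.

88.2 in

Rearranging P = ρ·g·h for h: h = P/(ρ·g).
P = 0.670 kPa = 670.0 Pa; ρ = 30.5 kg/m³; g = 9.810 m/s².
h = 2.239 m
2.239 m × (1 in / 0.02540 m) = 88.16 in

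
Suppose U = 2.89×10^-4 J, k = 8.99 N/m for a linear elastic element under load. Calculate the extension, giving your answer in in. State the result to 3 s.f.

0.316 in

Rearranging: x = √(2U/k).
U = 2.89×10^-4 J; k = 8.99 N/m.
x = 0.008018 m
0.008018 m × (1 in / 0.02540 m) = 0.3157 in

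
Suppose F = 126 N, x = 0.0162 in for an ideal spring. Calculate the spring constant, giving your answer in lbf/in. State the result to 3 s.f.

1750 lbf/in

From Hooke's law: k = F/x.
F = 126 N; x = 0.0162 in = 4.115×10^-4 m.
k = 3.062×10^5 N/m
3.062×10^5 N/m × (1 lbf/in / 175.1 N/m) = 1749 lbf/in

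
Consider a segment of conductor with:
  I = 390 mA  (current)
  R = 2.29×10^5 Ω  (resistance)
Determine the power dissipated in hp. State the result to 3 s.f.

46.7 hp

Directly: P = I²R.
I = 390 mA = 0.3900 A; R = 2.29×10^5 Ω.
P = 34831 W  (the unit combination reduces to kg·m²/s³ = W)
34831 W × (1 hp / 745.7 W) = 46.71 hp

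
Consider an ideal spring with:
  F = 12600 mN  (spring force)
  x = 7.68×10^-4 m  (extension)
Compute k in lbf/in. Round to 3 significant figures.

Rearranging F = k·x for k: k = F/x.
F = 12600 mN = 12.60 N; x = 7.68×10^-4 m.
k = 16406 N/m
16406 N/m × (1 lbf/in / 175.1 N/m) = 93.68 lbf/in

93.7 lbf/in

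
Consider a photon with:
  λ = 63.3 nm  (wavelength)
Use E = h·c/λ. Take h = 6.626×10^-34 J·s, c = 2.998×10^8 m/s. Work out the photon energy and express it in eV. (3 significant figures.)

19.6 eV

E is given directly by: E = hc/λ.
λ = 63.3 nm = 6.330×10^-8 m; h = 6.626×10^-34 J·s; c = 2.998×10^8 m/s.
E = 3.138×10^-18 J  (the unit combination reduces to kg·m²/s² = J)
3.138×10^-18 J × (1 eV / 1.602×10^-19 J) = 19.59 eV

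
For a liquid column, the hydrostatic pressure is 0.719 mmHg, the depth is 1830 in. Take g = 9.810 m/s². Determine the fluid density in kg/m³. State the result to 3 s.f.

0.210 kg/m³

Solving P = ρ·g·h for ρ: ρ = P/(g·h).
P = 0.719 mmHg = 95.86 Pa; h = 1830 in = 46.48 m; g = 9.810 m/s².
ρ = 0.2102 kg/m³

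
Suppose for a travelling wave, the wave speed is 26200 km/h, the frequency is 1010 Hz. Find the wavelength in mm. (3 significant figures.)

7210 mm

Rearranging v = f·λ for λ: λ = v/f.
v = 26200 km/h = 7278 m/s; f = 1010 Hz.
λ = 7.206 m
7.206 m × (1 mm / 0.001000 m) = 7206 mm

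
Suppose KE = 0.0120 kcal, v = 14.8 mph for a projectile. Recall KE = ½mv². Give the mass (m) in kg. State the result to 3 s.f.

2.29 kg

Rearranging KE = ½mv² for m: m = 2·KE/v².
KE = 0.0120 kcal = 50.21 J; v = 14.8 mph = 6.616 m/s.
m = 2.294 kg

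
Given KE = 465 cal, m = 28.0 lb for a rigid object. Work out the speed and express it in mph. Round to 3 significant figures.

Rearranging KE = ½mv² for v: v = √(2·KE/m).
KE = 465 cal = 1946 J; m = 28.0 lb = 12.70 kg.
v = 17.50 m/s
17.50 m/s × (1 mph / 0.4470 m/s) = 39.15 mph

39.2 mph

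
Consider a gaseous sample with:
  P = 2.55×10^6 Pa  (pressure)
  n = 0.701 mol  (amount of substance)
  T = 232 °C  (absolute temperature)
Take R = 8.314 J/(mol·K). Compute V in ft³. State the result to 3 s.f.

0.0408 ft³

Rearranging PV = nRT for V: V = nRT/P.
P = 2.55×10^6 Pa; n = 0.701 mol; T = 232 °C = 505.1 K; R = 8.314 J/(mol·K).
V = 0.001155 m³
0.001155 m³ × (1 ft³ / 0.02832 m³) = 0.04077 ft³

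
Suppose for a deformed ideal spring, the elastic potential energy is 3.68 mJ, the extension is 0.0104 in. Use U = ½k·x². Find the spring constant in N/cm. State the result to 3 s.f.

1050 N/cm

Rearranging U = ½k·x² for k: k = 2U/x².
U = 3.68 mJ = 0.003680 J; x = 0.0104 in = 2.642×10^-4 m.
k = 1.055×10^5 N/m
1.055×10^5 N/m × (1 N/cm / 100.0 N/m) = 1055 N/cm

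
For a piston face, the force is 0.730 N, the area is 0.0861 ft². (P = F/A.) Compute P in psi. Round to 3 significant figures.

0.0132 psi

P is given directly by: P = F/A.
F = 0.730 N; A = 0.0861 ft² = 0.007999 m².
P = 91.26 Pa
91.26 Pa × (1 psi / 6895 Pa) = 0.01324 psi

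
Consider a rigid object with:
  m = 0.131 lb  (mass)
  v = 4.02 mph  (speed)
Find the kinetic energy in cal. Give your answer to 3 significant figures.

0.0229 cal

KE is given directly by: KE = ½mv².
m = 0.131 lb = 0.05942 kg; v = 4.02 mph = 1.797 m/s.
KE = 0.09595 J
0.09595 J × (1 cal / 4.184 J) = 0.02293 cal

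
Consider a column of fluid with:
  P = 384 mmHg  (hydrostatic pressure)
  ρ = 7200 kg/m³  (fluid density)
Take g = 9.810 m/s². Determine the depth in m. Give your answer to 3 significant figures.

Solving P = ρ·g·h for h: h = P/(ρ·g).
P = 384 mmHg = 51196 Pa; ρ = 7200 kg/m³; g = 9.810 m/s².
h = 0.7248 m

0.725 m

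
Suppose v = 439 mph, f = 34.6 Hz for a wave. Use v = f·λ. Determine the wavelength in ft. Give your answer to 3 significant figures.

Solving v = f·λ for λ: λ = v/f.
v = 439 mph = 196.3 m/s; f = 34.6 Hz.
λ = 5.672 m
5.672 m × (1 ft / 0.3048 m) = 18.61 ft

18.6 ft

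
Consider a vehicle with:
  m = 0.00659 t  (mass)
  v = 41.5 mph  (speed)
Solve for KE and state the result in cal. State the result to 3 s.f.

KE is given directly by: KE = ½mv².
m = 0.00659 t = 6.590 kg; v = 41.5 mph = 18.55 m/s.
KE = 1134 J  (the unit combination reduces to kg·m²/s² = J)
1134 J × (1 cal / 4.184 J) = 271.1 cal

271 cal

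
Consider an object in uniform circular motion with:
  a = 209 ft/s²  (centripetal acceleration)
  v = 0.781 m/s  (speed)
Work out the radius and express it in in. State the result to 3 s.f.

Rearranging: r = v²/a.
a = 209 ft/s² = 63.70 m/s²; v = 0.781 m/s.
r = 0.009575 m
0.009575 m × (1 in / 0.02540 m) = 0.3770 in

0.377 in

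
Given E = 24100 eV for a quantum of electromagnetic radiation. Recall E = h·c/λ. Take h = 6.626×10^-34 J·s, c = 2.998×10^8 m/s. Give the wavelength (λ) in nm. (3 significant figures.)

0.0514 nm

Solving E = h·c/λ for λ: λ = hc/E.
E = 24100 eV = 3.861×10^-15 J; h = 6.626×10^-34 J·s; c = 2.998×10^8 m/s.
λ = 5.145×10^-11 m
5.145×10^-11 m × (1 nm / 1.000×10^-9 m) = 0.05145 nm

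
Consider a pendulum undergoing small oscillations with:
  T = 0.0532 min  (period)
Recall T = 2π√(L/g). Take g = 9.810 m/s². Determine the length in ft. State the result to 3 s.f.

8.31 ft

Rearranging T = 2π√(L/g) for L: L = g·(T/2π)².
T = 0.0532 min = 3.192 s; g = 9.810 m/s².
L = 2.532 m
2.532 m × (1 ft / 0.3048 m) = 8.307 ft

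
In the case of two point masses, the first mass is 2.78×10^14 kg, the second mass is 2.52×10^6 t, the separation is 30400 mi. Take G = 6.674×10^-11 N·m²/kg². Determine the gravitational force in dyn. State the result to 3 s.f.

Directly: F = Gm₁m₂/r².
m₁ = 2.78×10^14 kg; m₂ = 2.52×10^6 t = 2.520×10^9 kg; r = 30400 mi = 4.892×10^7 m; G = 6.674×10^-11 N·m²/kg².
F = 0.01953 N
0.01953 N × (1 dyn / 1.000×10^-5 N) = 1953 dyn

1950 dyn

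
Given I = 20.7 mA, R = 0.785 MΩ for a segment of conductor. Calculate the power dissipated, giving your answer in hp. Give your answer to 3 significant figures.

Directly: P = I²R.
I = 20.7 mA = 0.02070 A; R = 0.785 MΩ = 7.850×10^5 Ω.
P = 336.4 W
336.4 W × (1 hp / 745.7 W) = 0.4511 hp

0.451 hp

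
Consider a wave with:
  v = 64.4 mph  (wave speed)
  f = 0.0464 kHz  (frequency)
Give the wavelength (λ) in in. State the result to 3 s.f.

24.4 in

Rearranging v = f·λ for λ: λ = v/f.
v = 64.4 mph = 28.79 m/s; f = 0.0464 kHz = 46.40 Hz.
λ = 0.6205 m
0.6205 m × (1 in / 0.02540 m) = 24.43 in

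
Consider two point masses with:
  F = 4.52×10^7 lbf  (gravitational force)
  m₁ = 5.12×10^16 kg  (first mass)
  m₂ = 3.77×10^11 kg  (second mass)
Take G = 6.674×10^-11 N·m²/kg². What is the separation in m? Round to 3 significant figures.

80000 m

From Newton's law of gravitation: r = √(G·m₁m₂/F).
F = 4.52×10^7 lbf = 2.011×10^8 N; m₁ = 5.12×10^16 kg; m₂ = 3.77×10^11 kg; G = 6.674×10^-11 N·m²/kg².
r = 80045 m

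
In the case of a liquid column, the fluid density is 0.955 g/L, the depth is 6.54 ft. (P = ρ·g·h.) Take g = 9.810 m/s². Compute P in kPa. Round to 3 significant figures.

0.0187 kPa

P is given directly by: P = ρgh.
ρ = 0.955 g/L = 0.9550 kg/m³; h = 6.54 ft = 1.993 m; g = 9.810 m/s².
P = 18.68 Pa
18.68 Pa × (1 kPa / 1000 Pa) = 0.01868 kPa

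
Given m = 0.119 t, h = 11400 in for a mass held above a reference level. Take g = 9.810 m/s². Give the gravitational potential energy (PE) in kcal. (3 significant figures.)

Directly: PE = mgh.
m = 0.119 t = 119.0 kg; h = 11400 in = 289.6 m; g = 9.810 m/s².
PE = 3.380×10^5 J
3.380×10^5 J × (1 kcal / 4184 J) = 80.79 kcal

80.8 kcal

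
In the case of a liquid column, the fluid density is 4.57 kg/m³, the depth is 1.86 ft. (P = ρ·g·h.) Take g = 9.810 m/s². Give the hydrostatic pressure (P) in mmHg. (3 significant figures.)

0.191 mmHg

Directly: P = ρgh.
ρ = 4.57 kg/m³; h = 1.86 ft = 0.5669 m; g = 9.810 m/s².
P = 25.42 Pa
25.42 Pa × (1 mmHg / 133.3 Pa) = 0.1906 mmHg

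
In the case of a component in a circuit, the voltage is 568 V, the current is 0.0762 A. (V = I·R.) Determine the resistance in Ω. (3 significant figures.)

7450 Ω

From Ohm's law: R = V/I.
V = 568 V; I = 0.0762 A.
R = 7454 Ω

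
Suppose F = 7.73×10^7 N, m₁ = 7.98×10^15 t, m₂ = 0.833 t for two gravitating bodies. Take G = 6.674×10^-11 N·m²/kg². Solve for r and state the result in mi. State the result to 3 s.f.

0.0471 mi

From Newton's law of gravitation: r = √(G·m₁m₂/F).
F = 7.73×10^7 N; m₁ = 7.98×10^15 t = 7.980×10^18 kg; m₂ = 0.833 t = 833.0 kg; G = 6.674×10^-11 N·m²/kg².
r = 75.76 m
75.76 m × (1 mi / 1609 m) = 0.04707 mi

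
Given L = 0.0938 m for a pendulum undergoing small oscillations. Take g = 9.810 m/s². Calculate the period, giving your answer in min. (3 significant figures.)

T is given directly by: T = 2π√(L/g).
L = 0.0938 m; g = 9.810 m/s².
T = 0.6144 s
0.6144 s × (1 min / 60.00 s) = 0.01024 min

0.0102 min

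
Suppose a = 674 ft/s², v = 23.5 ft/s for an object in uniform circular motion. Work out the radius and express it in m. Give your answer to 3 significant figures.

0.250 m

Rearranging a = v²/r for r: r = v²/a.
a = 674 ft/s² = 205.4 m/s²; v = 23.5 ft/s = 7.163 m/s.
r = 0.2497 m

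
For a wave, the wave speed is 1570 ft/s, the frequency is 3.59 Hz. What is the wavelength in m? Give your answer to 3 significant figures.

Rearranging: λ = v/f.
v = 1570 ft/s = 478.5 m/s; f = 3.59 Hz.
λ = 133.3 m

133 m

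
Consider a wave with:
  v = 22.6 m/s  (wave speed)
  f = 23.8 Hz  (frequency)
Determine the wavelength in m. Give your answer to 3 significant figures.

0.950 m

Rearranging: λ = v/f.
v = 22.6 m/s; f = 23.8 Hz.
λ = 0.9496 m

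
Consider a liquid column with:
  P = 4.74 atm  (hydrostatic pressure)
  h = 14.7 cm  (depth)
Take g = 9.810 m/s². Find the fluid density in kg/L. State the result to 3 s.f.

Solving P = ρ·g·h for ρ: ρ = P/(g·h).
P = 4.74 atm = 4.803×10^5 Pa; h = 14.7 cm = 0.1470 m; g = 9.810 m/s².
ρ = 3.330×10^5 kg/m³
3.330×10^5 kg/m³ × (1 kg/L / 1000 kg/m³) = 333.0 kg/L

333 kg/L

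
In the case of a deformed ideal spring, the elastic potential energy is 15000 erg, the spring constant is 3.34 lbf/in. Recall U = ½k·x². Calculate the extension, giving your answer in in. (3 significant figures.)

Solving U = ½k·x² for x: x = √(2U/k).
U = 15000 erg = 0.001500 J; k = 3.34 lbf/in = 584.9 N/m.
x = 0.002265 m
0.002265 m × (1 in / 0.02540 m) = 0.08916 in

0.0892 in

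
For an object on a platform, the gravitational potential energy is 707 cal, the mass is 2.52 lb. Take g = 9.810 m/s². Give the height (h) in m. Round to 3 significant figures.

264 m

Solving PE = m·g·h for h: h = PE/(m·g).
PE = 707 cal = 2958 J; m = 2.52 lb = 1.143 kg; g = 9.810 m/s².
h = 263.8 m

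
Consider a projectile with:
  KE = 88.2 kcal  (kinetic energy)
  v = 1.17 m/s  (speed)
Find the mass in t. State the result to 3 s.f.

Rearranging: m = 2·KE/v².
KE = 88.2 kcal = 3.690×10^5 J; v = 1.17 m/s.
m = 5.392×10^5 kg
5.392×10^5 kg × (1 t / 1000 kg) = 539.2 t

539 t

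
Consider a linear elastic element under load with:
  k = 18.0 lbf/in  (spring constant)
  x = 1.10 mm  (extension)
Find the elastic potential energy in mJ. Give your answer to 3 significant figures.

U is given directly by: U = ½kx².
k = 18.0 lbf/in = 3152 N/m; x = 1.10 mm = 0.001100 m.
U = 0.001907 J
0.001907 J × (1 mJ / 0.001000 J) = 1.907 mJ

1.91 mJ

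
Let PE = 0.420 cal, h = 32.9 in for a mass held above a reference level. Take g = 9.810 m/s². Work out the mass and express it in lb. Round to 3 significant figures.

0.473 lb

Solving PE = m·g·h for m: m = PE/(g·h).
PE = 0.420 cal = 1.757 J; h = 32.9 in = 0.8357 m; g = 9.810 m/s².
m = 0.2144 kg
0.2144 kg × (1 lb / 0.4536 kg) = 0.4726 lb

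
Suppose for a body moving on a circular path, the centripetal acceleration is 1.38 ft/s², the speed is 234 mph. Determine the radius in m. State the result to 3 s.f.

26000 m

Rearranging a = v²/r for r: r = v²/a.
a = 1.38 ft/s² = 0.4206 m/s²; v = 234 mph = 104.6 m/s.
r = 26015 m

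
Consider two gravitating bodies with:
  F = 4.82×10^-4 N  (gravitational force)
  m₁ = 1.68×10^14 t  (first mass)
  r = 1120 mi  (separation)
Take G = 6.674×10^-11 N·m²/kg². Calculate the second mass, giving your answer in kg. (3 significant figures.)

Rearranging: m₂ = F·r²/(G·m₁).
F = 4.82×10^-4 N; m₁ = 1.68×10^14 t = 1.680×10^17 kg; r = 1120 mi = 1.802×10^6 m; G = 6.674×10^-11 N·m²/kg².
m₂ = 139.7 kg

140 kg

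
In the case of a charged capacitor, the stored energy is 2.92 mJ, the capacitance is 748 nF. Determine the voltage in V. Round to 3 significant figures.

88.4 V

Rearranging E = ½C·V² for V: V = √(2E/C).
E = 2.92 mJ = 0.002920 J; C = 748 nF = 7.480×10^-7 F.
V = 88.36 V  (the unit combination reduces to kg·m²/(A·s³) = V)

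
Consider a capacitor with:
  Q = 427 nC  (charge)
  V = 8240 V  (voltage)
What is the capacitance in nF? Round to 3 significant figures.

0.0518 nF

C is given directly by: C = Q/V.
Q = 427 nC = 4.270×10^-7 C; V = 8240 V.
C = 5.182×10^-11 F
5.182×10^-11 F × (1 nF / 1.000×10^-9 F) = 0.05182 nF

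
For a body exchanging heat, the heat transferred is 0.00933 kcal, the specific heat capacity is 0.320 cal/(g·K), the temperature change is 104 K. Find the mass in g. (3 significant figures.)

Solving Q = m·c·ΔT for m: m = Q/(c·ΔT).
Q = 0.00933 kcal = 39.04 J; c = 0.320 cal/(g·K) = 1339 J/(kg·K); ΔT = 104 K.
m = 2.803×10^-4 kg
2.803×10^-4 kg × (1 g / 0.001000 kg) = 0.2803 g

0.280 g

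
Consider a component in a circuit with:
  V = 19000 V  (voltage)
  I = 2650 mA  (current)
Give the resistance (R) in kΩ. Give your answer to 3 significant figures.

From Ohm's law: R = V/I.
V = 19000 V; I = 2650 mA = 2.650 A.
R = 7170 Ω
7170 Ω × (1 kΩ / 1000 Ω) = 7.170 kΩ

7.17 kΩ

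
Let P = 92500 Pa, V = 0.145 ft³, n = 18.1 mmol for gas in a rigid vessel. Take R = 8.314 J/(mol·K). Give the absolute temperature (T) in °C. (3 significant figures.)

From the ideal-gas law: T = PV/(nR).
P = 92500 Pa; V = 0.145 ft³ = 0.004106 m³; n = 18.1 mmol = 0.01810 mol; R = 8.314 J/(mol·K).
T = 2524 K
2524 K − 273.15 = 2251 °C

2250 °C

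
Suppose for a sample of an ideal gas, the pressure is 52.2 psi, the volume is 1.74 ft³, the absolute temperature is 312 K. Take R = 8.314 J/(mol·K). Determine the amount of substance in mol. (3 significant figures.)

6.84 mol

Rearranging PV = nRT for n: n = PV/(RT).
P = 52.2 psi = 3.599×10^5 Pa; V = 1.74 ft³ = 0.04927 m³; T = 312 K; R = 8.314 J/(mol·K).
n = 6.836 mol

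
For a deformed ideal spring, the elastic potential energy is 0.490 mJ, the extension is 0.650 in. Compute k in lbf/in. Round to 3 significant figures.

0.0205 lbf/in

Rearranging U = ½k·x² for k: k = 2U/x².
U = 0.490 mJ = 4.900×10^-4 J; x = 0.650 in = 0.01651 m.
k = 3.595 N/m
3.595 N/m × (1 lbf/in / 175.1 N/m) = 0.02053 lbf/in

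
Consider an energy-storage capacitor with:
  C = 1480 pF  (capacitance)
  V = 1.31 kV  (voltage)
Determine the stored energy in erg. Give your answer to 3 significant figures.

Directly: E = ½CV².
C = 1480 pF = 1.480×10^-9 F; V = 1.31 kV = 1310 V.
E = 0.001270 J  (the unit combination reduces to kg·m²/s² = J)
0.001270 J × (1 erg / 1.000×10^-7 J) = 12699 erg

12700 erg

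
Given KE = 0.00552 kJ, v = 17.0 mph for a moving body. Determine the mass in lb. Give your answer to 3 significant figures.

Rearranging: m = 2·KE/v².
KE = 0.00552 kJ = 5.520 J; v = 17.0 mph = 7.600 m/s.
m = 0.1912 kg
0.1912 kg × (1 lb / 0.4536 kg) = 0.4214 lb

0.421 lb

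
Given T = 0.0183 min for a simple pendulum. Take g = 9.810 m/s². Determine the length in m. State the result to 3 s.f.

0.300 m

Rearranging: L = g·(T/2π)².
T = 0.0183 min = 1.098 s; g = 9.810 m/s².
L = 0.2996 m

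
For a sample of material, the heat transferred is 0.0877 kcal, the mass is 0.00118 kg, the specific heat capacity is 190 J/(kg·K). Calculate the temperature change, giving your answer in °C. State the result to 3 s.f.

Rearranging Q = m·c·ΔT for ΔT: ΔT = Q/(m·c).
Q = 0.0877 kcal = 366.9 J; m = 0.00118 kg; c = 190 J/(kg·K).
ΔT = 1637 K
Since 1 °C = 1 K, 1637 °C.

1640 °C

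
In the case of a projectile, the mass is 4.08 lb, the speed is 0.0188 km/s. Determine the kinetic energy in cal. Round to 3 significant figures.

Directly: KE = ½mv².
m = 4.08 lb = 1.851 kg; v = 0.0188 km/s = 18.80 m/s.
KE = 327.0 J
327.0 J × (1 cal / 4.184 J) = 78.17 cal

78.2 cal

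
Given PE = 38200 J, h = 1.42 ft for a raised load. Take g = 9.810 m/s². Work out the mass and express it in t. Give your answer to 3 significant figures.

9.00 t

Solving PE = m·g·h for m: m = PE/(g·h).
PE = 38200 J; h = 1.42 ft = 0.4328 m; g = 9.810 m/s².
m = 8997 kg
8997 kg × (1 t / 1000 kg) = 8.997 t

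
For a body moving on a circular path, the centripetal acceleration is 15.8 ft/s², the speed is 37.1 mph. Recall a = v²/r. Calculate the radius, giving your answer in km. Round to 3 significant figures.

Rearranging: r = v²/a.
a = 15.8 ft/s² = 4.816 m/s²; v = 37.1 mph = 16.59 m/s.
r = 57.12 m
57.12 m × (1 km / 1000 m) = 0.05712 km

0.0571 km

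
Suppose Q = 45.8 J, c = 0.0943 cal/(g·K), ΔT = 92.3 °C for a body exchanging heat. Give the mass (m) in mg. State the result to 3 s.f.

Rearranging: m = Q/(c·ΔT).
Q = 45.8 J; c = 0.0943 cal/(g·K) = 394.6 J/(kg·K); ΔT = 92.3 °C = 92.30 K.
m = 0.001258 kg
0.001258 kg × (1 mg / 1.000×10^-6 kg) = 1258 mg

1260 mg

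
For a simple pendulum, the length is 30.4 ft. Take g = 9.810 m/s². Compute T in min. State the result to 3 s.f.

Directly: T = 2π√(L/g).
L = 30.4 ft = 9.266 m; g = 9.810 m/s².
T = 6.106 s
6.106 s × (1 min / 60.00 s) = 0.1018 min

0.102 min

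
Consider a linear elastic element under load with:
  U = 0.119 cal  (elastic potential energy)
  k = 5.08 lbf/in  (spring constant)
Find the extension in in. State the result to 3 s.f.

1.32 in

Rearranging U = ½k·x² for x: x = √(2U/k).
U = 0.119 cal = 0.4979 J; k = 5.08 lbf/in = 889.6 N/m.
x = 0.03346 m
0.03346 m × (1 in / 0.02540 m) = 1.317 in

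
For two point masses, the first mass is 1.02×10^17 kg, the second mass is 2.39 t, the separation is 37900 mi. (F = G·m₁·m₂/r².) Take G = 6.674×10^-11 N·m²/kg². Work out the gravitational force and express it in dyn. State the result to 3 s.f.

Directly: F = Gm₁m₂/r².
m₁ = 1.02×10^17 kg; m₂ = 2.39 t = 2390 kg; r = 37900 mi = 6.099×10^7 m; G = 6.674×10^-11 N·m²/kg².
F = 4.373×10^-6 N  (the unit combination reduces to kg·m/s² = N)
4.373×10^-6 N × (1 dyn / 1.000×10^-5 N) = 0.4373 dyn

0.437 dyn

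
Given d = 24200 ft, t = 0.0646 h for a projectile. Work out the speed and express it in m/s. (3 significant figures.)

31.7 m/s

Directly: v = d/t.
d = 24200 ft = 7376 m; t = 0.0646 h = 232.6 s.
v = 31.72 m/s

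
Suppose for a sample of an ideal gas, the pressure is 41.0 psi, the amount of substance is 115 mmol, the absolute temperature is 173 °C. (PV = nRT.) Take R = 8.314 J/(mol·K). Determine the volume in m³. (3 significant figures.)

From the ideal-gas law: V = nRT/P.
P = 41.0 psi = 2.827×10^5 Pa; n = 115 mmol = 0.1150 mol; T = 173 °C = 446.1 K; R = 8.314 J/(mol·K).
V = 0.001509 m³

0.00151 m³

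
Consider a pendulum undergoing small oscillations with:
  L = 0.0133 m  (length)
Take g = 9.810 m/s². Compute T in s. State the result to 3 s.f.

T is given directly by: T = 2π√(L/g).
L = 0.0133 m; g = 9.810 m/s².
T = 0.2314 s

0.231 s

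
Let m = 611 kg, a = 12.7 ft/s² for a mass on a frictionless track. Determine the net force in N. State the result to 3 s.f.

2370 N

F is given directly by: F = m·a.
m = 611 kg; a = 12.7 ft/s² = 3.871 m/s².
F = 2365 N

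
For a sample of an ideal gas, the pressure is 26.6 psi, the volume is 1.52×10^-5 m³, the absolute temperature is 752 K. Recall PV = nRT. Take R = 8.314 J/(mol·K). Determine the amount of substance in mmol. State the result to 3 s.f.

Rearranging PV = nRT for n: n = PV/(RT).
P = 26.6 psi = 1.834×10^5 Pa; V = 1.52×10^-5 m³; T = 752 K; R = 8.314 J/(mol·K).
n = 4.459×10^-4 mol
4.459×10^-4 mol × (1 mmol / 0.001000 mol) = 0.4459 mmol

0.446 mmol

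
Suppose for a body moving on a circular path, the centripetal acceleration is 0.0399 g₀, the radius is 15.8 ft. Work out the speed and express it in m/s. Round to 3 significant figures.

1.37 m/s

Solving a = v²/r for v: v = √(a·r).
a = 0.0399 g₀ = 0.3913 m/s²; r = 15.8 ft = 4.816 m.
v = 1.373 m/s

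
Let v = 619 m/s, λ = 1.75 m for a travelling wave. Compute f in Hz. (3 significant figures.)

354 Hz

Rearranging v = f·λ for f: f = v/λ.
v = 619 m/s; λ = 1.75 m.
f = 353.7 Hz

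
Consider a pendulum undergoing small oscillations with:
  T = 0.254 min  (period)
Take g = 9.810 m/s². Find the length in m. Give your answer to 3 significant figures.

Solving T = 2π√(L/g) for L: L = g·(T/2π)².
T = 0.254 min = 15.24 s; g = 9.810 m/s².
L = 57.71 m

57.7 m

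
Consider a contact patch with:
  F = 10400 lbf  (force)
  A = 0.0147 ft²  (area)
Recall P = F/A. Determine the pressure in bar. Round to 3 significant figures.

Directly: P = F/A.
F = 10400 lbf = 46262 N; A = 0.0147 ft² = 0.001366 m².
P = 3.387×10^7 Pa
3.387×10^7 Pa × (1 bar / 1.000×10^5 Pa) = 338.7 bar

339 bar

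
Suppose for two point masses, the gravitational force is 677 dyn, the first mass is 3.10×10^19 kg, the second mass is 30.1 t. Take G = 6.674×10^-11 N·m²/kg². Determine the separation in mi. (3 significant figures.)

Solving F = G·m₁·m₂/r² for r: r = √(G·m₁m₂/F).
F = 677 dyn = 0.006770 N; m₁ = 3.10×10^19 kg; m₂ = 30.1 t = 30100 kg; G = 6.674×10^-11 N·m²/kg².
r = 9.591×10^7 m
9.591×10^7 m × (1 mi / 1609 m) = 59596 mi

59600 mi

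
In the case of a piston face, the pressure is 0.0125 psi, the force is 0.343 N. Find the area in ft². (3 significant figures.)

0.0428 ft²

Solving P = F/A for A: A = F/P.
P = 0.0125 psi = 86.18 Pa; F = 0.343 N.
A = 0.003980 m²
0.003980 m² × (1 ft² / 0.09290 m²) = 0.04284 ft²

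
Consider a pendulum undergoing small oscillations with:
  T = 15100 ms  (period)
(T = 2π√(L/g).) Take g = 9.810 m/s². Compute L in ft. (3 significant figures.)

Rearranging T = 2π√(L/g) for L: L = g·(T/2π)².
T = 15100 ms = 15.10 s; g = 9.810 m/s².
L = 56.66 m
56.66 m × (1 ft / 0.3048 m) = 185.9 ft

186 ft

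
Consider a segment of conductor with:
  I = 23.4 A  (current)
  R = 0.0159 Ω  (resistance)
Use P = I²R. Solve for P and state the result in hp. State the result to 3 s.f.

0.0117 hp

Directly: P = I²R.
I = 23.4 A; R = 0.0159 Ω.
P = 8.706 W  (the unit combination reduces to kg·m²/s³ = W)
8.706 W × (1 hp / 745.7 W) = 0.01168 hp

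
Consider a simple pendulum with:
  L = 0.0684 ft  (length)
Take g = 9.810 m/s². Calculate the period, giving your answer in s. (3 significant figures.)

Directly: T = 2π√(L/g).
L = 0.0684 ft = 0.02085 m; g = 9.810 m/s².
T = 0.2897 s

0.290 s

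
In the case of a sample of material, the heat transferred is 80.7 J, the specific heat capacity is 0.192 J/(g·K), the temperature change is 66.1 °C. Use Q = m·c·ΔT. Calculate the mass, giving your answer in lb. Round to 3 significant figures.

Rearranging: m = Q/(c·ΔT).
Q = 80.7 J; c = 0.192 J/(g·K) = 192.0 J/(kg·K); ΔT = 66.1 °C = 66.10 K.
m = 0.006359 kg
0.006359 kg × (1 lb / 0.4536 kg) = 0.01402 lb

0.0140 lb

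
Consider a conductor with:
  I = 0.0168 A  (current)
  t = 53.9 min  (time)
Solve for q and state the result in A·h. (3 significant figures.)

0.0151 A·h

Directly: q = It.
I = 0.0168 A; t = 53.9 min = 3234 s.
q = 54.33 C  (the unit combination reduces to A·s = C)
54.33 C × (1 A·h / 3600 C) = 0.01509 A·h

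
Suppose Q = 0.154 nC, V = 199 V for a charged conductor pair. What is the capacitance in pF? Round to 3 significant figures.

0.774 pF

C is given directly by: C = Q/V.
Q = 0.154 nC = 1.540×10^-10 C; V = 199 V.
C = 7.739×10^-13 F
7.739×10^-13 F × (1 pF / 1.000×10^-12 F) = 0.7739 pF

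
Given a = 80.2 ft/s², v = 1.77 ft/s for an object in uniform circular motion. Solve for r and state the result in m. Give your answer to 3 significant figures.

Rearranging a = v²/r for r: r = v²/a.
a = 80.2 ft/s² = 24.44 m/s²; v = 1.77 ft/s = 0.5395 m/s.
r = 0.01191 m

0.0119 m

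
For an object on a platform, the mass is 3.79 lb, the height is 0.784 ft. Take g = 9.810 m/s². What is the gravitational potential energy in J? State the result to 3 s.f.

4.03 J

PE is given directly by: PE = mgh.
m = 3.79 lb = 1.719 kg; h = 0.784 ft = 0.2390 m; g = 9.810 m/s².
PE = 4.030 J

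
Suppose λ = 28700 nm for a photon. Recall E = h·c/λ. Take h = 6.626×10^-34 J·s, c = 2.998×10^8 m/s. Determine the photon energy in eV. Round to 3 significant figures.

0.0432 eV

Directly: E = hc/λ.
λ = 28700 nm = 2.870×10^-5 m; h = 6.626×10^-34 J·s; c = 2.998×10^8 m/s.
E = 6.922×10^-21 J  (the unit combination reduces to kg·m²/s² = J)
6.922×10^-21 J × (1 eV / 1.602×10^-19 J) = 0.04320 eV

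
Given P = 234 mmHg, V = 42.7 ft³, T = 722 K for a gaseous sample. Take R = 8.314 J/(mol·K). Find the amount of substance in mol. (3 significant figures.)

6.28 mol

From the ideal-gas law: n = PV/(RT).
P = 234 mmHg = 31197 Pa; V = 42.7 ft³ = 1.209 m³; T = 722 K; R = 8.314 J/(mol·K).
n = 6.284 mol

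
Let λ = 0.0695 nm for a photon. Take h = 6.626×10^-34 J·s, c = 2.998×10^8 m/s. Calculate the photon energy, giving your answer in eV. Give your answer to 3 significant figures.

17800 eV

Directly: E = hc/λ.
λ = 0.0695 nm = 6.950×10^-11 m; h = 6.626×10^-34 J·s; c = 2.998×10^8 m/s.
E = 2.858×10^-15 J
2.858×10^-15 J × (1 eV / 1.602×10^-19 J) = 17840 eV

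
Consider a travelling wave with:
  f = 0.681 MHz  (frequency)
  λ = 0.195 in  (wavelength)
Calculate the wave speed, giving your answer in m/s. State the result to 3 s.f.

3370 m/s

Directly: v = fλ.
f = 0.681 MHz = 6.810×10^5 Hz; λ = 0.195 in = 0.004953 m.
v = 3373 m/s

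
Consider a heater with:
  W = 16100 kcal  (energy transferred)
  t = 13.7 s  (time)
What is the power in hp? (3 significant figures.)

6590 hp

Directly: P = W/t.
W = 16100 kcal = 6.736×10^7 J; t = 13.7 s.
P = 4.917×10^6 W
4.917×10^6 W × (1 hp / 745.7 W) = 6594 hp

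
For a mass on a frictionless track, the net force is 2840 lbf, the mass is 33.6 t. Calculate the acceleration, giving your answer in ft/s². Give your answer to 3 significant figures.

From Newton's second law: a = F/m.
F = 2840 lbf = 12633 N; m = 33.6 t = 33600 kg.
a = 0.3760 m/s²
0.3760 m/s² × (1 ft/s² / 0.3048 m/s²) = 1.234 ft/s²

1.23 ft/s²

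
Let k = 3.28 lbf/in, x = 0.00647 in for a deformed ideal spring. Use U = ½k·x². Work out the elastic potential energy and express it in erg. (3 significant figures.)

77.6 erg

Directly: U = ½kx².
k = 3.28 lbf/in = 574.4 N/m; x = 0.00647 in = 1.643×10^-4 m.
U = 7.757×10^-6 J
7.757×10^-6 J × (1 erg / 1.000×10^-7 J) = 77.57 erg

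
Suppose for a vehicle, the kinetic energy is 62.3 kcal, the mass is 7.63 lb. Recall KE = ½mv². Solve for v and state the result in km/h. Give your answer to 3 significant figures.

Rearranging: v = √(2·KE/m).
KE = 62.3 kcal = 2.607×10^5 J; m = 7.63 lb = 3.461 kg.
v = 388.1 m/s
388.1 m/s × (1 km/h / 0.2778 m/s) = 1397 km/h

1400 km/h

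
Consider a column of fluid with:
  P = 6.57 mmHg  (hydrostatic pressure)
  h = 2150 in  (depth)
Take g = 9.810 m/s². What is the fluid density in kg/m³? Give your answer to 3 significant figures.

1.64 kg/m³

Solving P = ρ·g·h for ρ: ρ = P/(g·h).
P = 6.57 mmHg = 875.9 Pa; h = 2150 in = 54.61 m; g = 9.810 m/s².
ρ = 1.635 kg/m³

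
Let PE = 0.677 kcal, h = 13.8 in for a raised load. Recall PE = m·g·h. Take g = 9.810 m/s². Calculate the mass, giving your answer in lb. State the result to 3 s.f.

Rearranging PE = m·g·h for m: m = PE/(g·h).
PE = 0.677 kcal = 2833 J; h = 13.8 in = 0.3505 m; g = 9.810 m/s².
m = 823.8 kg
823.8 kg × (1 lb / 0.4536 kg) = 1816 lb

1820 lb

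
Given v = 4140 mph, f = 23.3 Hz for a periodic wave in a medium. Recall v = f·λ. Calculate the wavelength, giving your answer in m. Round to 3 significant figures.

Rearranging: λ = v/f.
v = 4140 mph = 1851 m/s; f = 23.3 Hz.
λ = 79.43 m

79.4 m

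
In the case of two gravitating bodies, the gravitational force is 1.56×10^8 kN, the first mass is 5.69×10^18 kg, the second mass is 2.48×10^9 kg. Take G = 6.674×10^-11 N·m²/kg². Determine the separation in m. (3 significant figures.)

Rearranging F = G·m₁·m₂/r² for r: r = √(G·m₁m₂/F).
F = 1.56×10^8 kN = 1.560×10^11 N; m₁ = 5.69×10^18 kg; m₂ = 2.48×10^9 kg; G = 6.674×10^-11 N·m²/kg².
r = 2457 m

2460 m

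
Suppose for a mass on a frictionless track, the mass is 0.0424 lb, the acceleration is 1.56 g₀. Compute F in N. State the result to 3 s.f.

Directly: F = m·a.
m = 0.0424 lb = 0.01923 kg; a = 1.56 g₀ = 15.30 m/s².
F = 0.2942 N

0.294 N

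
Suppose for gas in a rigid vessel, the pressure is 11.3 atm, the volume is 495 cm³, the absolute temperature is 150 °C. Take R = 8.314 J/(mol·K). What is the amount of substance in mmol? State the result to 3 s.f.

161 mmol

From the ideal-gas law: n = PV/(RT).
P = 11.3 atm = 1.145×10^6 Pa; V = 495 cm³ = 4.950×10^-4 m³; T = 150 °C = 423.1 K; R = 8.314 J/(mol·K).
n = 0.1611 mol
0.1611 mol × (1 mmol / 0.001000 mol) = 161.1 mmol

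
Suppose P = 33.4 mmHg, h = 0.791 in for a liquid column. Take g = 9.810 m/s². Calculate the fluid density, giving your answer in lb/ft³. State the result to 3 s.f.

1410 lb/ft³

Rearranging: ρ = P/(g·h).
P = 33.4 mmHg = 4453 Pa; h = 0.791 in = 0.02009 m; g = 9.810 m/s².
ρ = 22593 kg/m³
22593 kg/m³ × (1 lb/ft³ / 16.02 kg/m³) = 1410 lb/ft³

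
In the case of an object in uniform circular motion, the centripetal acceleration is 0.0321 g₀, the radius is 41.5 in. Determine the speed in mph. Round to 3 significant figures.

1.29 mph

Rearranging: v = √(a·r).
a = 0.0321 g₀ = 0.3148 m/s²; r = 41.5 in = 1.054 m.
v = 0.5760 m/s
0.5760 m/s × (1 mph / 0.4470 m/s) = 1.289 mph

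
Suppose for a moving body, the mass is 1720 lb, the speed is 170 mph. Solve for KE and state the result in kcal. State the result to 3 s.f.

538 kcal

Directly: KE = ½mv².
m = 1720 lb = 780.2 kg; v = 170 mph = 76.00 m/s.
KE = 2.253×10^6 J
2.253×10^6 J × (1 kcal / 4184 J) = 538.5 kcal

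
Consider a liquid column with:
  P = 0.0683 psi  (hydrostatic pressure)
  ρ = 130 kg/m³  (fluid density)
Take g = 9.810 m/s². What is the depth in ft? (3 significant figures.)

Rearranging: h = P/(ρ·g).
P = 0.0683 psi = 470.9 Pa; ρ = 130 kg/m³; g = 9.810 m/s².
h = 0.3693 m
0.3693 m × (1 ft / 0.3048 m) = 1.211 ft

1.21 ft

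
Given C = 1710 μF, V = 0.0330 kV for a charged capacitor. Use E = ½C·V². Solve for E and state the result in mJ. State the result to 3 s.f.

931 mJ

E is given directly by: E = ½CV².
C = 1710 μF = 0.001710 F; V = 0.0330 kV = 33.00 V.
E = 0.9311 J
0.9311 J × (1 mJ / 0.001000 J) = 931.1 mJ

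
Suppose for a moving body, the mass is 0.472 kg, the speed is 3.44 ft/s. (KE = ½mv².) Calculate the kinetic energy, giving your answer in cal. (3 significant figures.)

0.0620 cal

KE is given directly by: KE = ½mv².
m = 0.472 kg; v = 3.44 ft/s = 1.049 m/s.
KE = 0.2595 J  (the unit combination reduces to kg·m²/s² = J)
0.2595 J × (1 cal / 4.184 J) = 0.06201 cal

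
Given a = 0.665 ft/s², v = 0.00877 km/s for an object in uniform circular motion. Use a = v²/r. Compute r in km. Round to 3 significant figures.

Rearranging: r = v²/a.
a = 0.665 ft/s² = 0.2027 m/s²; v = 0.00877 km/s = 8.770 m/s.
r = 379.5 m
379.5 m × (1 km / 1000 m) = 0.3795 km

0.379 km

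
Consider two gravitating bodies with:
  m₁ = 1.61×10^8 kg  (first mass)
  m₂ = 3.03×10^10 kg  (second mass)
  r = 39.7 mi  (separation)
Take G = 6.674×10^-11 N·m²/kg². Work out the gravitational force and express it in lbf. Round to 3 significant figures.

0.0179 lbf

From Newton's law of gravitation: F = Gm₁m₂/r².
m₁ = 1.61×10^8 kg; m₂ = 3.03×10^10 kg; r = 39.7 mi = 63891 m; G = 6.674×10^-11 N·m²/kg².
F = 0.07976 N
0.07976 N × (1 lbf / 4.448 N) = 0.01793 lbf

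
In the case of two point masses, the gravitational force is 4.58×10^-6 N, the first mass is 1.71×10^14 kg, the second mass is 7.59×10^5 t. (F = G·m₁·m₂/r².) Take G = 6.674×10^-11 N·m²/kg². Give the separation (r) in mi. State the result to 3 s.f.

Rearranging: r = √(G·m₁m₂/F).
F = 4.58×10^-6 N; m₁ = 1.71×10^14 kg; m₂ = 7.59×10^5 t = 7.590×10^8 kg; G = 6.674×10^-11 N·m²/kg².
r = 1.375×10^9 m
1.375×10^9 m × (1 mi / 1609 m) = 8.545×10^5 mi

8.55×10^5 mi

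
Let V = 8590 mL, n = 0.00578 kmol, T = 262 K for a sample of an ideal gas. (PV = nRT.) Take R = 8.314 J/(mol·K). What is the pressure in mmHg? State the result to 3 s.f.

11000 mmHg

From the ideal-gas law: P = nRT/V.
V = 8590 mL = 0.008590 m³; n = 0.00578 kmol = 5.780 mol; T = 262 K; R = 8.314 J/(mol·K).
P = 1.466×10^6 Pa
1.466×10^6 Pa × (1 mmHg / 133.3 Pa) = 10994 mmHg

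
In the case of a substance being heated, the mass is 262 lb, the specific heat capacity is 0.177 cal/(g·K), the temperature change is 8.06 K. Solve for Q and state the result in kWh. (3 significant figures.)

Q is given directly by: Q = mcΔT.
m = 262 lb = 118.8 kg; c = 0.177 cal/(g·K) = 740.6 J/(kg·K); ΔT = 8.06 K.
Q = 7.094×10^5 J
7.094×10^5 J × (1 kWh / 3.600×10^6 J) = 0.1970 kWh

0.197 kWh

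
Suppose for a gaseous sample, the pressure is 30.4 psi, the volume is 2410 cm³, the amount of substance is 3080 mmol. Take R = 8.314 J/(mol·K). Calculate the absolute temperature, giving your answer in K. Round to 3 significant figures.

Solving PV = nRT for T: T = PV/(nR).
P = 30.4 psi = 2.096×10^5 Pa; V = 2410 cm³ = 0.002410 m³; n = 3080 mmol = 3.080 mol; R = 8.314 J/(mol·K).
T = 19.73 K

19.7 K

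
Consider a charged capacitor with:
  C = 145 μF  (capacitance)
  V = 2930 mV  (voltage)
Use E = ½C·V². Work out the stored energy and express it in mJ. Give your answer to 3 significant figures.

0.622 mJ

E is given directly by: E = ½CV².
C = 145 μF = 1.450×10^-4 F; V = 2930 mV = 2.930 V.
E = 6.224×10^-4 J
6.224×10^-4 J × (1 mJ / 0.001000 J) = 0.6224 mJ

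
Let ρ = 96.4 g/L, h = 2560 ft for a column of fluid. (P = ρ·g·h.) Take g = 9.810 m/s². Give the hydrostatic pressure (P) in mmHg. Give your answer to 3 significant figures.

5530 mmHg

P is given directly by: P = ρgh.
ρ = 96.4 g/L = 96.40 kg/m³; h = 2560 ft = 780.3 m; g = 9.810 m/s².
P = 7.379×10^5 Pa
7.379×10^5 Pa × (1 mmHg / 133.3 Pa) = 5535 mmHg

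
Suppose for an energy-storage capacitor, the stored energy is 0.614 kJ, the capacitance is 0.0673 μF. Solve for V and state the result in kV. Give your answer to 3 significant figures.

135 kV

Rearranging: V = √(2E/C).
E = 0.614 kJ = 614.0 J; C = 0.0673 μF = 6.730×10^-8 F.
V = 1.351×10^5 V  (the unit combination reduces to kg·m²/(A·s³) = V)
1.351×10^5 V × (1 kV / 1000 V) = 135.1 kV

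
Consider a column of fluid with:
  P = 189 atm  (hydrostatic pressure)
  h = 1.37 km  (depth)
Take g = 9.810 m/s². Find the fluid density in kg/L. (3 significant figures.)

Solving P = ρ·g·h for ρ: ρ = P/(g·h).
P = 189 atm = 1.915×10^7 Pa; h = 1.37 km = 1370 m; g = 9.810 m/s².
ρ = 1425 kg/m³
1425 kg/m³ × (1 kg/L / 1000 kg/m³) = 1.425 kg/L

1.42 kg/L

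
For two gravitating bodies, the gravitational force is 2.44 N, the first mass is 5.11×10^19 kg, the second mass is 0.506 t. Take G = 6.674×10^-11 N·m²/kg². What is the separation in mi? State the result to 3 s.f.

523 mi

From Newton's law of gravitation: r = √(G·m₁m₂/F).
F = 2.44 N; m₁ = 5.11×10^19 kg; m₂ = 0.506 t = 506.0 kg; G = 6.674×10^-11 N·m²/kg².
r = 8.410×10^5 m
8.410×10^5 m × (1 mi / 1609 m) = 522.6 mi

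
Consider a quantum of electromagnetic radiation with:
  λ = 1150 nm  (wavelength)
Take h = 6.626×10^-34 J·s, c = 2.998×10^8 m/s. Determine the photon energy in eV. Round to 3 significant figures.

Directly: E = hc/λ.
λ = 1150 nm = 1.150×10^-6 m; h = 6.626×10^-34 J·s; c = 2.998×10^8 m/s.
E = 1.727×10^-19 J  (the unit combination reduces to kg·m²/s² = J)
1.727×10^-19 J × (1 eV / 1.602×10^-19 J) = 1.078 eV

1.08 eV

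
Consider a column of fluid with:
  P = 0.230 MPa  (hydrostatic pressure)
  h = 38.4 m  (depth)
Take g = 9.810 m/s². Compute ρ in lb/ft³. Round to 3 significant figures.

Solving P = ρ·g·h for ρ: ρ = P/(g·h).
P = 0.230 MPa = 2.300×10^5 Pa; h = 38.4 m; g = 9.810 m/s².
ρ = 610.6 kg/m³
610.6 kg/m³ × (1 lb/ft³ / 16.02 kg/m³) = 38.12 lb/ft³

38.1 lb/ft³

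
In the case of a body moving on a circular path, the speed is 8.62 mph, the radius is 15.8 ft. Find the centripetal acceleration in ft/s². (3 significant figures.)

Directly: a = v²/r.
v = 8.62 mph = 3.853 m/s; r = 15.8 ft = 4.816 m.
a = 3.083 m/s²
3.083 m/s² × (1 ft/s² / 0.3048 m/s²) = 10.12 ft/s²

10.1 ft/s²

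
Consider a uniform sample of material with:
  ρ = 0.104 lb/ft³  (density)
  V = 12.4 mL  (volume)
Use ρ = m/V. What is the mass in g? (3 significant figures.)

Solving ρ = m/V for m: m = ρV.
ρ = 0.104 lb/ft³ = 1.666 kg/m³; V = 12.4 mL = 1.240×10^-5 m³.
m = 2.066×10^-5 kg
2.066×10^-5 kg × (1 g / 0.001000 kg) = 0.02066 g

0.0207 g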